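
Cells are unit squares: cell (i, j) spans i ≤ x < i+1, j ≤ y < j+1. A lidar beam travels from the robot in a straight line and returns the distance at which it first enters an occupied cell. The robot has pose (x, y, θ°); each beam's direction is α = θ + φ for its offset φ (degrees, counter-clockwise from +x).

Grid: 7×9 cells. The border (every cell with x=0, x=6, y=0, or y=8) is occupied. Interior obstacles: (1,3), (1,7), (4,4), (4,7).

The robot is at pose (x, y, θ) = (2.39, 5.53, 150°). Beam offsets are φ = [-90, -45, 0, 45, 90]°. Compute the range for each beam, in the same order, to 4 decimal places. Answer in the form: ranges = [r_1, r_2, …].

ranges = [2.8521, 1.5219, 1.6050, 1.4390, 1.7667]

beam 1: φ=-90°, α=60°
  dir = (cos 60°, sin 60°) = (0.5000, 0.8660); from cell (2,5)
  next x-line at t=1.2200, next y-line at t=0.5427; Δt_x=2.0000, Δt_y=1.1547
    y: enter (2,6) at t=0.5427
    x: enter (3,6) at t=1.2200
    y: enter (3,7) at t=1.6974
    y: enter (3,8) at t=2.8521 ← occupied
  → r_1 = 2.8521
beam 2: φ=-45°, α=105°
  dir = (cos 105°, sin 105°) = (-0.2588, 0.9659); from cell (2,5)
  next x-line at t=1.5068, next y-line at t=0.4866; Δt_x=3.8637, Δt_y=1.0353
    y: enter (2,6) at t=0.4866
    x: enter (1,6) at t=1.5068
    y: enter (1,7) at t=1.5219 ← occupied
  → r_2 = 1.5219
beam 3: φ=0°, α=150°
  dir = (cos 150°, sin 150°) = (-0.8660, 0.5000); from cell (2,5)
  next x-line at t=0.4503, next y-line at t=0.9400; Δt_x=1.1547, Δt_y=2.0000
    x: enter (1,5) at t=0.4503
    y: enter (1,6) at t=0.9400
    x: enter (0,6) at t=1.6050 ← occupied
  → r_3 = 1.6050
beam 4: φ=45°, α=195°
  dir = (cos 195°, sin 195°) = (-0.9659, -0.2588); from cell (2,5)
  next x-line at t=0.4038, next y-line at t=2.0478; Δt_x=1.0353, Δt_y=3.8637
    x: enter (1,5) at t=0.4038
    x: enter (0,5) at t=1.4390 ← occupied
  → r_4 = 1.4390
beam 5: φ=90°, α=240°
  dir = (cos 240°, sin 240°) = (-0.5000, -0.8660); from cell (2,5)
  next x-line at t=0.7800, next y-line at t=0.6120; Δt_x=2.0000, Δt_y=1.1547
    y: enter (2,4) at t=0.6120
    x: enter (1,4) at t=0.7800
    y: enter (1,3) at t=1.7667 ← occupied
  → r_5 = 1.7667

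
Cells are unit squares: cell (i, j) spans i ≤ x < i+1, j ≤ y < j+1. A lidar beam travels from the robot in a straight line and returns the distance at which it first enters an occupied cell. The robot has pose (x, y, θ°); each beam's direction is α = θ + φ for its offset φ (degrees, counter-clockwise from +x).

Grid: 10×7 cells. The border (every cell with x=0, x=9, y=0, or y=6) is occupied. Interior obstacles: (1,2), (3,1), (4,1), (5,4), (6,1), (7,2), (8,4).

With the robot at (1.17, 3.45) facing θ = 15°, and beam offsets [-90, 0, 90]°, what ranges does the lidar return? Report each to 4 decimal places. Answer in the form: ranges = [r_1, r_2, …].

ranges = [0.4659, 3.9651, 0.6568]

beam 1: φ=-90°, α=285°
  cosα=0.2588 sinα=-0.9659 | (1,3) | tMaxX 3.2069 tMaxY 0.4659 | tΔX 3.8637 tΔY 1.0353
    t=0.4659 [y] (1,2) — stop
  → r_1 = 0.4659
beam 2: φ=0°, α=15°
  cosα=0.9659 sinα=0.2588 | (1,3) | tMaxX 0.8593 tMaxY 2.1250 | tΔX 1.0353 tΔY 3.8637
    t=0.8593 [x] (2,3)
    t=1.8946 [x] (3,3)
    t=2.1250 [y] (3,4)
    t=2.9298 [x] (4,4)
    t=3.9651 [x] (5,4) — stop
  → r_2 = 3.9651
beam 3: φ=90°, α=105°
  cosα=-0.2588 sinα=0.9659 | (1,3) | tMaxX 0.6568 tMaxY 0.5694 | tΔX 3.8637 tΔY 1.0353
    t=0.5694 [y] (1,4)
    t=0.6568 [x] (0,4) — stop
  → r_3 = 0.6568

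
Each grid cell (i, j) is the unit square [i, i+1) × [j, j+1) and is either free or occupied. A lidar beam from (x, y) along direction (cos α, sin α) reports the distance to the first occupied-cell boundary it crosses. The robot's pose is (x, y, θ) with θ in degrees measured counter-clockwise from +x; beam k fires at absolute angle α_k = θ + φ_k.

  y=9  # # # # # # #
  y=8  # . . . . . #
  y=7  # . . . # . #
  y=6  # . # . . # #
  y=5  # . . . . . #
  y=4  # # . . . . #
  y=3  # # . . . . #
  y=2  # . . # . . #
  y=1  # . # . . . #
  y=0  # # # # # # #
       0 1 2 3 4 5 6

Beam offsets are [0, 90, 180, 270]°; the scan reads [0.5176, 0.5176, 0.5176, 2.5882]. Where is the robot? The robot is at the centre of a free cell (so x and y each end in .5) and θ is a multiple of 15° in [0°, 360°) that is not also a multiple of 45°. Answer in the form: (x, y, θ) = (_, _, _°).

Enumerate (i+0.5, j+0.5, θ) over the 33 free cells and 16 admissible headings. For each, cast all 4 beams and compare to the given ranges.
  (3.5, 8.5, 255°): beam 1 = 1.9319 ≠ 0.5176 ✗
  (5.5, 3.5, 15°): beam 2 = 3.6235 ≠ 0.5176 ✗
  (4.5, 5.5, 105°): beam 1 = 1.5529 ≠ 0.5176 ✗
  (4.5, 8.5, 210°): beam 1 = 4.0415 ≠ 0.5176 ✗
  (5.5, 4.5, 105°): beam 1 = 1.5529 ≠ 0.5176 ✗
  …
  (3.5, 1.5, 105°): r_1=0.5176, r_2=0.5176, r_3=0.5176, r_4=2.5882 — all match ✓
Only this pose fits every beam.

(x, y, θ) = (3.5, 1.5, 105°)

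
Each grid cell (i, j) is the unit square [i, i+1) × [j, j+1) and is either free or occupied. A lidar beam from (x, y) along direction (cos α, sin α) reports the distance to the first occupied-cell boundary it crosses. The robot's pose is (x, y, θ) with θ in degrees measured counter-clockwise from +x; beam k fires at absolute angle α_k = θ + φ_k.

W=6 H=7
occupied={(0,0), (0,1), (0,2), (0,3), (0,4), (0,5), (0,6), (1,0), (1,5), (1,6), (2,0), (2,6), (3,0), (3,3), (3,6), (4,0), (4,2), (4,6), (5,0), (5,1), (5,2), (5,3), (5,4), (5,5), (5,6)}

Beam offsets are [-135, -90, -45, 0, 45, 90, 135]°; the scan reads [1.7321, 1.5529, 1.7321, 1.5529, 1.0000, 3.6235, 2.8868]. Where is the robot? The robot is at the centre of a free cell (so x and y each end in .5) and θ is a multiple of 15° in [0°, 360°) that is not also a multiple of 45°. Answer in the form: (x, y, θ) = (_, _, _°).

(x, y, θ) = (2.5, 2.5, 345°)

Candidates: 17 free-cell centres × 16 headings = 272 poses. Raycast each; keep the one whose scan matches to 4 dp.
  (3.5, 2.5, 30°): beam 1 = 1.5529 ≠ 1.7321 ✗
  (1.5, 4.5, 255°): beam 1 = 0.5774 ≠ 1.7321 ✗
  (4.5, 3.5, 120°): beam 1 = 0.5176 ≠ 1.7321 ✗
  (3.5, 4.5, 300°): beam 1 = 1.9319 ≠ 1.7321 ✗
  …
  (2.5, 2.5, 345°): r_1=1.7321, r_2=1.5529, r_3=1.7321, r_4=1.5529, r_5=1.0000, r_6=3.6235, r_7=2.8868 — all match ✓
No second candidate reproduces the full scan.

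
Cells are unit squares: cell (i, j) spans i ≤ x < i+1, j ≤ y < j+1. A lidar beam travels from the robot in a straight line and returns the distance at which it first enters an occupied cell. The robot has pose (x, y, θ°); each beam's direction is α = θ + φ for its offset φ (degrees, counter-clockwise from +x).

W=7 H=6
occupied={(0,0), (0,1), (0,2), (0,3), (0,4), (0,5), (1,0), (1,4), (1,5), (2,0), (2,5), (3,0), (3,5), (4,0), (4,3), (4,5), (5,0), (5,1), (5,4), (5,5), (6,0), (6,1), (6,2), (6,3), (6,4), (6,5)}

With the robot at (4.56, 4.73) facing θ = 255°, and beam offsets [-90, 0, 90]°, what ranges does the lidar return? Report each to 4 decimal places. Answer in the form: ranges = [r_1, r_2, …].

beam 1: φ=-90°, α=165°
  cosα=-0.9659 sinα=0.2588 | (4,4) | tMaxX 0.5798 tMaxY 1.0432 | tΔX 1.0353 tΔY 3.8637
    t=0.5798 [x] (3,4)
    t=1.0432 [y] (3,5) — stop
  → r_1 = 1.0432
beam 2: φ=0°, α=255°
  cosα=-0.2588 sinα=-0.9659 | (4,4) | tMaxX 2.1637 tMaxY 0.7558 | tΔX 3.8637 tΔY 1.0353
    t=0.7558 [y] (4,3) — stop
  → r_2 = 0.7558
beam 3: φ=90°, α=345°
  cosα=0.9659 sinα=-0.2588 | (4,4) | tMaxX 0.4555 tMaxY 2.8205 | tΔX 1.0353 tΔY 3.8637
    t=0.4555 [x] (5,4) — stop
  → r_3 = 0.4555

ranges = [1.0432, 0.7558, 0.4555]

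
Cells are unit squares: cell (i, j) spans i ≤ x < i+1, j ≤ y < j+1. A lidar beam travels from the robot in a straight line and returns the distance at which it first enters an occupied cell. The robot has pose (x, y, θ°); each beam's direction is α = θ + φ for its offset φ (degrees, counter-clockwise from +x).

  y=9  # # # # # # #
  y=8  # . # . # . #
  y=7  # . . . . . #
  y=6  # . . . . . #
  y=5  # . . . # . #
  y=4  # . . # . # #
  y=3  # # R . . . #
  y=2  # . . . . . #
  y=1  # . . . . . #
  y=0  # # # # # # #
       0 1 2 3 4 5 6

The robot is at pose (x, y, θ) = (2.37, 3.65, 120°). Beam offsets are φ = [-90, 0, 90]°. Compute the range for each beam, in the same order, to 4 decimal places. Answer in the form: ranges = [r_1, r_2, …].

ranges = [0.7275, 2.7400, 0.4272]

beam 1: φ=-90°, α=30°
  dir = (cos 30°, sin 30°) = (0.8660, 0.5000); from cell (2,3)
  next x-line at t=0.7275, next y-line at t=0.7000; Δt_x=1.1547, Δt_y=2.0000
    y: enter (2,4) at t=0.7000
    x: enter (3,4) at t=0.7275 ← occupied
  → r_1 = 0.7275
beam 2: φ=0°, α=120°
  dir = (cos 120°, sin 120°) = (-0.5000, 0.8660); from cell (2,3)
  next x-line at t=0.7400, next y-line at t=0.4041; Δt_x=2.0000, Δt_y=1.1547
    y: enter (2,4) at t=0.4041
    x: enter (1,4) at t=0.7400
    y: enter (1,5) at t=1.5588
    y: enter (1,6) at t=2.7135
    x: enter (0,6) at t=2.7400 ← occupied
  → r_2 = 2.7400
beam 3: φ=90°, α=210°
  dir = (cos 210°, sin 210°) = (-0.8660, -0.5000); from cell (2,3)
  next x-line at t=0.4272, next y-line at t=1.3000; Δt_x=1.1547, Δt_y=2.0000
    x: enter (1,3) at t=0.4272 ← occupied
  → r_3 = 0.4272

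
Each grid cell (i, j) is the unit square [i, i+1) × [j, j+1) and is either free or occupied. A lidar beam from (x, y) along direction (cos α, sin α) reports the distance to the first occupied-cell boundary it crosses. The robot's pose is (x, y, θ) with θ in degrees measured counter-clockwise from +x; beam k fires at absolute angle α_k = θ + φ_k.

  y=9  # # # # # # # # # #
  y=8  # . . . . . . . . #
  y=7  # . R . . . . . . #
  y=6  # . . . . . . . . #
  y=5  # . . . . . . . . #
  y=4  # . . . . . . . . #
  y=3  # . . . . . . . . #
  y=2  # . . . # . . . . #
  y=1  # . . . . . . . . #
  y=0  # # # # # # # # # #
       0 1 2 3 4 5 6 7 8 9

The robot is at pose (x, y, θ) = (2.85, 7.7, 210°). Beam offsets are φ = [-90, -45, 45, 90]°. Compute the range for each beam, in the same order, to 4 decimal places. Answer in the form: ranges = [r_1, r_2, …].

ranges = [1.5011, 1.9153, 6.9364, 7.7365]

beam 1: φ=-90°, α=120°
  direction (-0.5000, 0.8660); cell (2,7); t to first gridline: x 1.7000, y 0.3464 (then +2.0000 / +1.1547)
    (2,8) via y @ 0.3464
    (2,9) via y @ 1.5011  # hit
  → r_1 = 1.5011
beam 2: φ=-45°, α=165°
  direction (-0.9659, 0.2588); cell (2,7); t to first gridline: x 0.8800, y 1.1591 (then +1.0353 / +3.8637)
    (1,7) via x @ 0.8800
    (1,8) via y @ 1.1591
    (0,8) via x @ 1.9153  # hit
  → r_2 = 1.9153
beam 3: φ=45°, α=255°
  direction (-0.2588, -0.9659); cell (2,7); t to first gridline: x 3.2841, y 0.7247 (then +3.8637 / +1.0353)
    (2,6) via y @ 0.7247
    (2,5) via y @ 1.7600
    (2,4) via y @ 2.7952
    (1,4) via x @ 3.2841
    (1,3) via y @ 3.8305
    (1,2) via y @ 4.8658
    (1,1) via y @ 5.9011
    (1,0) via y @ 6.9364  # hit
  → r_3 = 6.9364
beam 4: φ=90°, α=300°
  direction (0.5000, -0.8660); cell (2,7); t to first gridline: x 0.3000, y 0.8083 (then +2.0000 / +1.1547)
    (3,7) via x @ 0.3000
    (3,6) via y @ 0.8083
    (3,5) via y @ 1.9630
    (4,5) via x @ 2.3000
    (4,4) via y @ 3.1177
    (4,3) via y @ 4.2724
    (5,3) via x @ 4.3000
    (5,2) via y @ 5.4271
    (6,2) via x @ 6.3000
    (6,1) via y @ 6.5818
    (6,0) via y @ 7.7365  # hit
  → r_4 = 7.7365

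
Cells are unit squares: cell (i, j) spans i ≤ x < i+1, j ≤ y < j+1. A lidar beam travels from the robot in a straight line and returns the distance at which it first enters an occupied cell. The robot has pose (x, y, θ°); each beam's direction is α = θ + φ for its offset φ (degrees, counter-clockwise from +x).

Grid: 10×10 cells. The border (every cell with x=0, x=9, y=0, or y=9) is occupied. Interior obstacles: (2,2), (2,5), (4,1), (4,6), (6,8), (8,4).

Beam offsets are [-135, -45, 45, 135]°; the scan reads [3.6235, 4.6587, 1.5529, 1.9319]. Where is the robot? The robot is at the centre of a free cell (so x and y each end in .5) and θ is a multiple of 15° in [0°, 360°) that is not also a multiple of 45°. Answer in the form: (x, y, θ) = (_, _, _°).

(x, y, θ) = (4.5, 4.5, 30°)

The pose lattice has 58·16 = 928 candidates. Test each by forward raycasting.
  (1.5, 1.5, 285°): beam 1 = 0.5774 ≠ 3.6235 ✗
  (1.5, 1.5, 105°): beam 1 = 1.0000 ≠ 3.6235 ✗
  (6.5, 5.5, 120°): beam 1 = 1.9319 ≠ 3.6235 ✗
  …
  (4.5, 4.5, 30°): r_1=3.6235, r_2=4.6587, r_3=1.5529, r_4=1.9319 — all match ✓
No second candidate reproduces the full scan.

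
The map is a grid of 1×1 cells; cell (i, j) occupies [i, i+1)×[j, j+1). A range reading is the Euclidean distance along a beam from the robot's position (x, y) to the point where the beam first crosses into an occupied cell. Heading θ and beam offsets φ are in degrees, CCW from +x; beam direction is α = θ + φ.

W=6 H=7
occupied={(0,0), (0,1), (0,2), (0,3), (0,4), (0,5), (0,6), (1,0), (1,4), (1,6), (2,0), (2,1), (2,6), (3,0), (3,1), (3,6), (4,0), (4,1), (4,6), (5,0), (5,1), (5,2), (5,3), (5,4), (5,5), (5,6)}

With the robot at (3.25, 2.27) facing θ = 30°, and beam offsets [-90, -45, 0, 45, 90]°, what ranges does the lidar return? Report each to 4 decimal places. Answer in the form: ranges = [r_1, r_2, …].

ranges = [0.3118, 1.0432, 2.0207, 3.8616, 2.5000]

beam 1: φ=-90°, α=300°
  dir = (cos 300°, sin 300°) = (0.5000, -0.8660); from cell (3,2)
  next x-line at t=1.5000, next y-line at t=0.3118; Δt_x=2.0000, Δt_y=1.1547
    y: enter (3,1) at t=0.3118 ← occupied
  → r_1 = 0.3118
beam 2: φ=-45°, α=345°
  dir = (cos 345°, sin 345°) = (0.9659, -0.2588); from cell (3,2)
  next x-line at t=0.7765, next y-line at t=1.0432; Δt_x=1.0353, Δt_y=3.8637
    x: enter (4,2) at t=0.7765
    y: enter (4,1) at t=1.0432 ← occupied
  → r_2 = 1.0432
beam 3: φ=0°, α=30°
  dir = (cos 30°, sin 30°) = (0.8660, 0.5000); from cell (3,2)
  next x-line at t=0.8660, next y-line at t=1.4600; Δt_x=1.1547, Δt_y=2.0000
    x: enter (4,2) at t=0.8660
    y: enter (4,3) at t=1.4600
    x: enter (5,3) at t=2.0207 ← occupied
  → r_3 = 2.0207
beam 4: φ=45°, α=75°
  dir = (cos 75°, sin 75°) = (0.2588, 0.9659); from cell (3,2)
  next x-line at t=2.8978, next y-line at t=0.7558; Δt_x=3.8637, Δt_y=1.0353
    y: enter (3,3) at t=0.7558
    y: enter (3,4) at t=1.7910
    y: enter (3,5) at t=2.8263
    x: enter (4,5) at t=2.8978
    y: enter (4,6) at t=3.8616 ← occupied
  → r_4 = 3.8616
beam 5: φ=90°, α=120°
  dir = (cos 120°, sin 120°) = (-0.5000, 0.8660); from cell (3,2)
  next x-line at t=0.5000, next y-line at t=0.8429; Δt_x=2.0000, Δt_y=1.1547
    x: enter (2,2) at t=0.5000
    y: enter (2,3) at t=0.8429
    y: enter (2,4) at t=1.9976
    x: enter (1,4) at t=2.5000 ← occupied
  → r_5 = 2.5000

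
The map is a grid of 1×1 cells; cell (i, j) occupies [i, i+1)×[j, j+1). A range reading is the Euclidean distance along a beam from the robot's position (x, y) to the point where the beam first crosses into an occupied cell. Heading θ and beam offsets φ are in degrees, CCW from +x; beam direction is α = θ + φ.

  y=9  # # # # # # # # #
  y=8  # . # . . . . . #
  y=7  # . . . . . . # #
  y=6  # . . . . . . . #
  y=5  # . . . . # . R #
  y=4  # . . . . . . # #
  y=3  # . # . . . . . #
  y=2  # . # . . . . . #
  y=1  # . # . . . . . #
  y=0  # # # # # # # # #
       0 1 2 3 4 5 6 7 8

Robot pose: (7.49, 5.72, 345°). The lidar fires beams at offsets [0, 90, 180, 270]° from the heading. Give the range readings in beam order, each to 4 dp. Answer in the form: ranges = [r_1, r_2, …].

beam 1: φ=0°, α=345°
  dir = (cos 345°, sin 345°) = (0.9659, -0.2588); from cell (7,5)
  next x-line at t=0.5280, next y-line at t=2.7819; Δt_x=1.0353, Δt_y=3.8637
    x: enter (8,5) at t=0.5280 ← occupied
  → r_1 = 0.5280
beam 2: φ=90°, α=75°
  dir = (cos 75°, sin 75°) = (0.2588, 0.9659); from cell (7,5)
  next x-line at t=1.9705, next y-line at t=0.2899; Δt_x=3.8637, Δt_y=1.0353
    y: enter (7,6) at t=0.2899
    y: enter (7,7) at t=1.3252 ← occupied
  → r_2 = 1.3252
beam 3: φ=180°, α=165°
  dir = (cos 165°, sin 165°) = (-0.9659, 0.2588); from cell (7,5)
  next x-line at t=0.5073, next y-line at t=1.0818; Δt_x=1.0353, Δt_y=3.8637
    x: enter (6,5) at t=0.5073
    y: enter (6,6) at t=1.0818
    x: enter (5,6) at t=1.5426
    x: enter (4,6) at t=2.5778
    x: enter (3,6) at t=3.6131
    x: enter (2,6) at t=4.6484
    y: enter (2,7) at t=4.9455
    x: enter (1,7) at t=5.6837
    x: enter (0,7) at t=6.7189 ← occupied
  → r_3 = 6.7189
beam 4: φ=270°, α=255°
  dir = (cos 255°, sin 255°) = (-0.2588, -0.9659); from cell (7,5)
  next x-line at t=1.8932, next y-line at t=0.7454; Δt_x=3.8637, Δt_y=1.0353
    y: enter (7,4) at t=0.7454 ← occupied
  → r_4 = 0.7454

ranges = [0.5280, 1.3252, 6.7189, 0.7454]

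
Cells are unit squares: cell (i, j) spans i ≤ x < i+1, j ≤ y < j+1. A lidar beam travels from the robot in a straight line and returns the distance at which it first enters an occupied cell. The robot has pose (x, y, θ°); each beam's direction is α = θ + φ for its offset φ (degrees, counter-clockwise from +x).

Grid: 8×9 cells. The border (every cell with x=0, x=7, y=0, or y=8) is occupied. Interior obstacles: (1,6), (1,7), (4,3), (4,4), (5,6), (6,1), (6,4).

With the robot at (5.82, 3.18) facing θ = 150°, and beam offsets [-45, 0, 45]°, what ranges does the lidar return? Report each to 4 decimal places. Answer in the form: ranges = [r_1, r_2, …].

ranges = [2.9195, 0.9469, 4.9900]

beam 1: φ=-45°, α=105°
  dir = (cos 105°, sin 105°) = (-0.2588, 0.9659); from cell (5,3)
  next x-line at t=3.1682, next y-line at t=0.8489; Δt_x=3.8637, Δt_y=1.0353
    y: enter (5,4) at t=0.8489
    y: enter (5,5) at t=1.8842
    y: enter (5,6) at t=2.9195 ← occupied
  → r_1 = 2.9195
beam 2: φ=0°, α=150°
  dir = (cos 150°, sin 150°) = (-0.8660, 0.5000); from cell (5,3)
  next x-line at t=0.9469, next y-line at t=1.6400; Δt_x=1.1547, Δt_y=2.0000
    x: enter (4,3) at t=0.9469 ← occupied
  → r_2 = 0.9469
beam 3: φ=45°, α=195°
  dir = (cos 195°, sin 195°) = (-0.9659, -0.2588); from cell (5,3)
  next x-line at t=0.8489, next y-line at t=0.6955; Δt_x=1.0353, Δt_y=3.8637
    y: enter (5,2) at t=0.6955
    x: enter (4,2) at t=0.8489
    x: enter (3,2) at t=1.8842
    x: enter (2,2) at t=2.9195
    x: enter (1,2) at t=3.9548
    y: enter (1,1) at t=4.5592
    x: enter (0,1) at t=4.9900 ← occupied
  → r_3 = 4.9900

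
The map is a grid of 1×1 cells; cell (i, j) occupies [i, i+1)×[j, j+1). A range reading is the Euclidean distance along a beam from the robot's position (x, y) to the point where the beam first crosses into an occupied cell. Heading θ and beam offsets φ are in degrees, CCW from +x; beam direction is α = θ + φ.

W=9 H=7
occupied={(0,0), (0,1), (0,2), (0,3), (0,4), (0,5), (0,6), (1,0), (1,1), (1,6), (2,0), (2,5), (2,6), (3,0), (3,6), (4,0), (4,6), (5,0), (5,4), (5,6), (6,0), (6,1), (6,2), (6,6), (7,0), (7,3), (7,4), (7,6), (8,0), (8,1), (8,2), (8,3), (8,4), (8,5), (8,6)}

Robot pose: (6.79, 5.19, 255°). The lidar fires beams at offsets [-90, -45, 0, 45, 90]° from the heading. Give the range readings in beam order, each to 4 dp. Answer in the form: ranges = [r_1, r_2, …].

beam 1: φ=-90°, α=165°
  d=(-0.9659,0.2588)  start (6,5)  tX=0.8179 tY=3.1296  stride 1/|dx|=1.0353 1/|dy|=3.8637
    cross x-line → (5,5), t=0.8179
    cross x-line → (4,5), t=1.8531
    cross x-line → (3,5), t=2.8884
    cross y-line → (3,6), t=3.1296 (wall)
  → r_1 = 3.1296
beam 2: φ=-45°, α=210°
  d=(-0.8660,-0.5000)  start (6,5)  tX=0.9122 tY=0.3800  stride 1/|dx|=1.1547 1/|dy|=2.0000
    cross y-line → (6,4), t=0.3800
    cross x-line → (5,4), t=0.9122 (wall)
  → r_2 = 0.9122
beam 3: φ=0°, α=255°
  d=(-0.2588,-0.9659)  start (6,5)  tX=3.0523 tY=0.1967  stride 1/|dx|=3.8637 1/|dy|=1.0353
    cross y-line → (6,4), t=0.1967
    cross y-line → (6,3), t=1.2320
    cross y-line → (6,2), t=2.2673 (wall)
  → r_3 = 2.2673
beam 4: φ=45°, α=300°
  d=(0.5000,-0.8660)  start (6,5)  tX=0.4200 tY=0.2194  stride 1/|dx|=2.0000 1/|dy|=1.1547
    cross y-line → (6,4), t=0.2194
    cross x-line → (7,4), t=0.4200 (wall)
  → r_4 = 0.4200
beam 5: φ=90°, α=345°
  d=(0.9659,-0.2588)  start (6,5)  tX=0.2174 tY=0.7341  stride 1/|dx|=1.0353 1/|dy|=3.8637
    cross x-line → (7,5), t=0.2174
    cross y-line → (7,4), t=0.7341 (wall)
  → r_5 = 0.7341

ranges = [3.1296, 0.9122, 2.2673, 0.4200, 0.7341]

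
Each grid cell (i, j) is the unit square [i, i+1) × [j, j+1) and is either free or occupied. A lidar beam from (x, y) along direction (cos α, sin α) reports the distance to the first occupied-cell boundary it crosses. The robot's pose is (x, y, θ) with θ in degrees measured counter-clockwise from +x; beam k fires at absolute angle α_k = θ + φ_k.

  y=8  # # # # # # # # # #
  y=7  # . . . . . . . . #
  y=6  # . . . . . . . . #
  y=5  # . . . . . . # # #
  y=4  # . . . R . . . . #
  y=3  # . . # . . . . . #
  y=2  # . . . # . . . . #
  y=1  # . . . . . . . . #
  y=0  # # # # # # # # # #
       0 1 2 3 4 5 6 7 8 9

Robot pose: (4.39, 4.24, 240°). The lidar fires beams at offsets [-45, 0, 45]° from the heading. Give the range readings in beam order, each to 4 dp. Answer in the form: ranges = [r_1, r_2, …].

beam 1: φ=-45°, α=195°
  direction (-0.9659, -0.2588); cell (4,4); t to first gridline: x 0.4038, y 0.9273 (then +1.0353 / +3.8637)
    (3,4) via x @ 0.4038
    (3,3) via y @ 0.9273  # hit
  → r_1 = 0.9273
beam 2: φ=0°, α=240°
  direction (-0.5000, -0.8660); cell (4,4); t to first gridline: x 0.7800, y 0.2771 (then +2.0000 / +1.1547)
    (4,3) via y @ 0.2771
    (3,3) via x @ 0.7800  # hit
  → r_2 = 0.7800
beam 3: φ=45°, α=285°
  direction (0.2588, -0.9659); cell (4,4); t to first gridline: x 2.3569, y 0.2485 (then +3.8637 / +1.0353)
    (4,3) via y @ 0.2485
    (4,2) via y @ 1.2837  # hit
  → r_3 = 1.2837

ranges = [0.9273, 0.7800, 1.2837]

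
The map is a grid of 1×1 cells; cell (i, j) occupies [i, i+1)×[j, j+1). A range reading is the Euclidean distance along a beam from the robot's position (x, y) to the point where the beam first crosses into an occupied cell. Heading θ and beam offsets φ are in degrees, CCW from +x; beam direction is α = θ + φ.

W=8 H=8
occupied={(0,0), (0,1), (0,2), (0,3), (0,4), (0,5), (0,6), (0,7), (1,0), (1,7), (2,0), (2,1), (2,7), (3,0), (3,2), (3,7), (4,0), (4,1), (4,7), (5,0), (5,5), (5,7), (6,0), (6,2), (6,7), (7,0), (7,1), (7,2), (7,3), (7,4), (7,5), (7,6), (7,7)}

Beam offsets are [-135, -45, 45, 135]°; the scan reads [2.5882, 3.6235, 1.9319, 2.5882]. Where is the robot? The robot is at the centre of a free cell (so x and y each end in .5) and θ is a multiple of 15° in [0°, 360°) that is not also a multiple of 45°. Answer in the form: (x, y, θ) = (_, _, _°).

Enumerate (i+0.5, j+0.5, θ) over the 31 free cells and 16 admissible headings. For each, cast all 4 beams and compare to the given ranges.
  (2.5, 3.5, 210°): beam 1 = 3.6235 ≠ 2.5882 ✗
  (4.5, 3.5, 120°): beam 1 = 1.9319 ≠ 2.5882 ✗
  (1.5, 2.5, 300°): beam 1 = 0.5176 ≠ 2.5882 ✗
  (2.5, 5.5, 210°): beam 1 = 1.5529 ≠ 2.5882 ✗
  …
  (4.5, 4.5, 210°): r_1=2.5882, r_2=3.6235, r_3=1.9319, r_4=2.5882 — all match ✓
No second candidate reproduces the full scan.

(x, y, θ) = (4.5, 4.5, 210°)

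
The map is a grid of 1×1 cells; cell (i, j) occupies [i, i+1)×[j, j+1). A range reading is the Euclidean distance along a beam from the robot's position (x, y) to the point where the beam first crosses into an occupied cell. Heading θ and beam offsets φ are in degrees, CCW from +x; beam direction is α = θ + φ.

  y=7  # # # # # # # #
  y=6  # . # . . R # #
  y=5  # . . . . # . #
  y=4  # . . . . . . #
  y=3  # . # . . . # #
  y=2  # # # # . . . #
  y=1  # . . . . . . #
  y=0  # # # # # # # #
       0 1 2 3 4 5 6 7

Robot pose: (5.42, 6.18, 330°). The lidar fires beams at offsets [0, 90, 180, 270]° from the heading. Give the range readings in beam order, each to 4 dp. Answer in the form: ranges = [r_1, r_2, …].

beam 1: φ=0°, α=330°
  d=(0.8660,-0.5000)  start (5,6)  tX=0.6697 tY=0.3600  stride 1/|dx|=1.1547 1/|dy|=2.0000
    cross y-line → (5,5), t=0.3600 (wall)
  → r_1 = 0.3600
beam 2: φ=90°, α=60°
  d=(0.5000,0.8660)  start (5,6)  tX=1.1600 tY=0.9469  stride 1/|dx|=2.0000 1/|dy|=1.1547
    cross y-line → (5,7), t=0.9469 (wall)
  → r_2 = 0.9469
beam 3: φ=180°, α=150°
  d=(-0.8660,0.5000)  start (5,6)  tX=0.4850 tY=1.6400  stride 1/|dx|=1.1547 1/|dy|=2.0000
    cross x-line → (4,6), t=0.4850
    cross x-line → (3,6), t=1.6397
    cross y-line → (3,7), t=1.6400 (wall)
  → r_3 = 1.6400
beam 4: φ=270°, α=240°
  d=(-0.5000,-0.8660)  start (5,6)  tX=0.8400 tY=0.2078  stride 1/|dx|=2.0000 1/|dy|=1.1547
    cross y-line → (5,5), t=0.2078 (wall)
  → r_4 = 0.2078

ranges = [0.3600, 0.9469, 1.6400, 0.2078]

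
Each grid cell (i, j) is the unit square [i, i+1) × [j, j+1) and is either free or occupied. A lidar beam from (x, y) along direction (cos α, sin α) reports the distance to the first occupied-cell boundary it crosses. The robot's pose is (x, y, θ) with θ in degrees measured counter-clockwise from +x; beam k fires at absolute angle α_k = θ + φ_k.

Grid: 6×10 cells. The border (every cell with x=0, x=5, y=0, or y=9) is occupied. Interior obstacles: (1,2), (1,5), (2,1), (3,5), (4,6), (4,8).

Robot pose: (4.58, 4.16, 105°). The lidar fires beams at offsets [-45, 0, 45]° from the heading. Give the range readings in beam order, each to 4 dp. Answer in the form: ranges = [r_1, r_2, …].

beam 1: φ=-45°, α=60°
  direction (0.5000, 0.8660); cell (4,4); t to first gridline: x 0.8400, y 0.9699 (then +2.0000 / +1.1547)
    (5,4) via x @ 0.8400  # hit
  → r_1 = 0.8400
beam 2: φ=0°, α=105°
  direction (-0.2588, 0.9659); cell (4,4); t to first gridline: x 2.2409, y 0.8696 (then +3.8637 / +1.0353)
    (4,5) via y @ 0.8696
    (4,6) via y @ 1.9049  # hit
  → r_2 = 1.9049
beam 3: φ=45°, α=150°
  direction (-0.8660, 0.5000); cell (4,4); t to first gridline: x 0.6697, y 1.6800 (then +1.1547 / +2.0000)
    (3,4) via x @ 0.6697
    (3,5) via y @ 1.6800  # hit
  → r_3 = 1.6800

ranges = [0.8400, 1.9049, 1.6800]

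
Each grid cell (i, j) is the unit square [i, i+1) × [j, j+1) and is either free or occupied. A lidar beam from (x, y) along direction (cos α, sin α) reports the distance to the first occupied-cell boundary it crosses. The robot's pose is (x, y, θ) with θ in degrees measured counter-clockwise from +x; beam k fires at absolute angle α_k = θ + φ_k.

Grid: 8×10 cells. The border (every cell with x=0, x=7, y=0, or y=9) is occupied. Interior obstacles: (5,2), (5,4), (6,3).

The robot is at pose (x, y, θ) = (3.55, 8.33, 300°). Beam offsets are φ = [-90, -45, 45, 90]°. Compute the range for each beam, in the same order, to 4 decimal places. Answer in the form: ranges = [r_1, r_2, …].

beam 1: φ=-90°, α=210°
  cosα=-0.8660 sinα=-0.5000 | (3,8) | tMaxX 0.6351 tMaxY 0.6600 | tΔX 1.1547 tΔY 2.0000
    t=0.6351 [x] (2,8)
    t=0.6600 [y] (2,7)
    t=1.7898 [x] (1,7)
    t=2.6600 [y] (1,6)
    t=2.9445 [x] (0,6) — stop
  → r_1 = 2.9445
beam 2: φ=-45°, α=255°
  cosα=-0.2588 sinα=-0.9659 | (3,8) | tMaxX 2.1250 tMaxY 0.3416 | tΔX 3.8637 tΔY 1.0353
    t=0.3416 [y] (3,7)
    t=1.3769 [y] (3,6)
    t=2.1250 [x] (2,6)
    t=2.4122 [y] (2,5)
    t=3.4475 [y] (2,4)
    t=4.4827 [y] (2,3)
    t=5.5180 [y] (2,2)
    t=5.9887 [x] (1,2)
    t=6.5533 [y] (1,1)
    t=7.5886 [y] (1,0) — stop
  → r_2 = 7.5886
beam 3: φ=45°, α=345°
  cosα=0.9659 sinα=-0.2588 | (3,8) | tMaxX 0.4659 tMaxY 1.2750 | tΔX 1.0353 tΔY 3.8637
    t=0.4659 [x] (4,8)
    t=1.2750 [y] (4,7)
    t=1.5012 [x] (5,7)
    t=2.5364 [x] (6,7)
    t=3.5717 [x] (7,7) — stop
  → r_3 = 3.5717
beam 4: φ=90°, α=30°
  cosα=0.8660 sinα=0.5000 | (3,8) | tMaxX 0.5196 tMaxY 1.3400 | tΔX 1.1547 tΔY 2.0000
    t=0.5196 [x] (4,8)
    t=1.3400 [y] (4,9) — stop
  → r_4 = 1.3400

ranges = [2.9445, 7.5886, 3.5717, 1.3400]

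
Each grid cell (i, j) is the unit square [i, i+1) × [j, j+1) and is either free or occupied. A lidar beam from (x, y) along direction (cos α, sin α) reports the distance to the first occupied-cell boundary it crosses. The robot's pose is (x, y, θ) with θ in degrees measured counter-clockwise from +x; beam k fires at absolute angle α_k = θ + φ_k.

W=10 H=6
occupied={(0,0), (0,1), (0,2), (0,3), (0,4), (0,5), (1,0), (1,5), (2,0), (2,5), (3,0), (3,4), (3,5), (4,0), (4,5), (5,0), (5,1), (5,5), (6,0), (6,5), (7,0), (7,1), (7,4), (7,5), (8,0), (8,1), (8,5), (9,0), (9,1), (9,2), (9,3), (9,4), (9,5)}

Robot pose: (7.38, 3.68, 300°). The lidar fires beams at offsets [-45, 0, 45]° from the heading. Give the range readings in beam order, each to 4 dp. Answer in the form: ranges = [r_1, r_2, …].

beam 1: φ=-45°, α=255°
  direction (-0.2588, -0.9659); cell (7,3); t to first gridline: x 1.4682, y 0.7040 (then +3.8637 / +1.0353)
    (7,2) via y @ 0.7040
    (6,2) via x @ 1.4682
    (6,1) via y @ 1.7393
    (6,0) via y @ 2.7745  # hit
  → r_1 = 2.7745
beam 2: φ=0°, α=300°
  direction (0.5000, -0.8660); cell (7,3); t to first gridline: x 1.2400, y 0.7852 (then +2.0000 / +1.1547)
    (7,2) via y @ 0.7852
    (8,2) via x @ 1.2400
    (8,1) via y @ 1.9399  # hit
  → r_2 = 1.9399
beam 3: φ=45°, α=345°
  direction (0.9659, -0.2588); cell (7,3); t to first gridline: x 0.6419, y 2.6273 (then +1.0353 / +3.8637)
    (8,3) via x @ 0.6419
    (9,3) via x @ 1.6771  # hit
  → r_3 = 1.6771

ranges = [2.7745, 1.9399, 1.6771]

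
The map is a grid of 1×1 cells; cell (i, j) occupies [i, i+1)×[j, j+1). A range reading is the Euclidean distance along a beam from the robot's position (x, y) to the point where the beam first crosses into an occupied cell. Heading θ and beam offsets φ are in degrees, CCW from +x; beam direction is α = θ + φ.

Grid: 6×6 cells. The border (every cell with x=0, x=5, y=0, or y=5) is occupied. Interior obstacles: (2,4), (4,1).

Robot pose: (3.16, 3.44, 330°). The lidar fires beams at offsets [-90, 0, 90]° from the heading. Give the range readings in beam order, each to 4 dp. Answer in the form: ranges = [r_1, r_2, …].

beam 1: φ=-90°, α=240°
  cosα=-0.5000 sinα=-0.8660 | (3,3) | tMaxX 0.3200 tMaxY 0.5081 | tΔX 2.0000 tΔY 1.1547
    t=0.3200 [x] (2,3)
    t=0.5081 [y] (2,2)
    t=1.6628 [y] (2,1)
    t=2.3200 [x] (1,1)
    t=2.8175 [y] (1,0) — stop
  → r_1 = 2.8175
beam 2: φ=0°, α=330°
  cosα=0.8660 sinα=-0.5000 | (3,3) | tMaxX 0.9699 tMaxY 0.8800 | tΔX 1.1547 tΔY 2.0000
    t=0.8800 [y] (3,2)
    t=0.9699 [x] (4,2)
    t=2.1246 [x] (5,2) — stop
  → r_2 = 2.1246
beam 3: φ=90°, α=60°
  cosα=0.5000 sinα=0.8660 | (3,3) | tMaxX 1.6800 tMaxY 0.6466 | tΔX 2.0000 tΔY 1.1547
    t=0.6466 [y] (3,4)
    t=1.6800 [x] (4,4)
    t=1.8013 [y] (4,5) — stop
  → r_3 = 1.8013

ranges = [2.8175, 2.1246, 1.8013]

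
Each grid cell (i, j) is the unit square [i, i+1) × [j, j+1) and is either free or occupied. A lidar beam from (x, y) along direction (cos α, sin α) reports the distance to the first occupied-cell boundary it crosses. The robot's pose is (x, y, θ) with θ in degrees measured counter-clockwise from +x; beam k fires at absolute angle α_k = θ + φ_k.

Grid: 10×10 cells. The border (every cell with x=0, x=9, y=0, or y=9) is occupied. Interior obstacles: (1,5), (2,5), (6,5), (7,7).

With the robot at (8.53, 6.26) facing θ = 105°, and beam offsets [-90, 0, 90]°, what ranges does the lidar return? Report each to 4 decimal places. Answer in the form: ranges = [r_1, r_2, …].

beam 1: φ=-90°, α=15°
  dir = (cos 15°, sin 15°) = (0.9659, 0.2588); from cell (8,6)
  next x-line at t=0.4866, next y-line at t=2.8591; Δt_x=1.0353, Δt_y=3.8637
    x: enter (9,6) at t=0.4866 ← occupied
  → r_1 = 0.4866
beam 2: φ=0°, α=105°
  dir = (cos 105°, sin 105°) = (-0.2588, 0.9659); from cell (8,6)
  next x-line at t=2.0478, next y-line at t=0.7661; Δt_x=3.8637, Δt_y=1.0353
    y: enter (8,7) at t=0.7661
    y: enter (8,8) at t=1.8014
    x: enter (7,8) at t=2.0478
    y: enter (7,9) at t=2.8367 ← occupied
  → r_2 = 2.8367
beam 3: φ=90°, α=195°
  dir = (cos 195°, sin 195°) = (-0.9659, -0.2588); from cell (8,6)
  next x-line at t=0.5487, next y-line at t=1.0046; Δt_x=1.0353, Δt_y=3.8637
    x: enter (7,6) at t=0.5487
    y: enter (7,5) at t=1.0046
    x: enter (6,5) at t=1.5840 ← occupied
  → r_3 = 1.5840

ranges = [0.4866, 2.8367, 1.5840]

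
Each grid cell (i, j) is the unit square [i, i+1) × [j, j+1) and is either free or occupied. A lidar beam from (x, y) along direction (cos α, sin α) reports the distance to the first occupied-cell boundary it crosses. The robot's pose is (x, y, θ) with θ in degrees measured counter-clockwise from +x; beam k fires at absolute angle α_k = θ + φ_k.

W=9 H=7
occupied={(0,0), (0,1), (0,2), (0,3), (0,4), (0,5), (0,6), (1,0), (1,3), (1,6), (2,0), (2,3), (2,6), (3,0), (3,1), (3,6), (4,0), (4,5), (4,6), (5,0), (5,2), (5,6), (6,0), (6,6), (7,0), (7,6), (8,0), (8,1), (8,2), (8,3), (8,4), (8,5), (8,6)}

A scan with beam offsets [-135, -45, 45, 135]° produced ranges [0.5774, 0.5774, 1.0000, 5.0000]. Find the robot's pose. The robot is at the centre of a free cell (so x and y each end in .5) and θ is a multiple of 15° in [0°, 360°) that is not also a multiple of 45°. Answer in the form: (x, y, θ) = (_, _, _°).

(x, y, θ) = (1.5, 5.5, 195°)

Enumerate (i+0.5, j+0.5, θ) over the 30 free cells and 16 admissible headings. For each, cast all 4 beams and compare to the given ranges.
  (3.5, 5.5, 330°): beam 1 = 2.5882 ≠ 0.5774 ✗
  (6.5, 5.5, 165°): beam 1 = 1.0000 ≠ 0.5774 ✗
  (6.5, 3.5, 60°): beam 1 = 2.5882 ≠ 0.5774 ✗
  (7.5, 2.5, 120°): beam 1 = 0.5176 ≠ 0.5774 ✗
  …
  (1.5, 5.5, 195°): r_1=0.5774, r_2=0.5774, r_3=1.0000, r_4=5.0000 — all match ✓
Only this pose fits every beam.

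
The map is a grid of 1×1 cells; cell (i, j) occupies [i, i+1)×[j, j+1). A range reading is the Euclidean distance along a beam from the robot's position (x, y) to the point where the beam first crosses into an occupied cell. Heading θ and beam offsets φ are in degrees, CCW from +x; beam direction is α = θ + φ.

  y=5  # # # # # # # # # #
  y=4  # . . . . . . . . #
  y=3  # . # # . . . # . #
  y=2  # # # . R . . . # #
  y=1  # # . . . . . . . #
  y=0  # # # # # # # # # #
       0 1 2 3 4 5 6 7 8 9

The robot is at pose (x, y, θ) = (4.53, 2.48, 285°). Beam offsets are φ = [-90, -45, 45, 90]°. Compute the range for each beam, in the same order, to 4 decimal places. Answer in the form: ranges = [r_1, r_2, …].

beam 1: φ=-90°, α=195°
  cosα=-0.9659 sinα=-0.2588 | (4,2) | tMaxX 0.5487 tMaxY 1.8546 | tΔX 1.0353 tΔY 3.8637
    t=0.5487 [x] (3,2)
    t=1.5840 [x] (2,2) — stop
  → r_1 = 1.5840
beam 2: φ=-45°, α=240°
  cosα=-0.5000 sinα=-0.8660 | (4,2) | tMaxX 1.0600 tMaxY 0.5543 | tΔX 2.0000 tΔY 1.1547
    t=0.5543 [y] (4,1)
    t=1.0600 [x] (3,1)
    t=1.7090 [y] (3,0) — stop
  → r_2 = 1.7090
beam 3: φ=45°, α=330°
  cosα=0.8660 sinα=-0.5000 | (4,2) | tMaxX 0.5427 tMaxY 0.9600 | tΔX 1.1547 tΔY 2.0000
    t=0.5427 [x] (5,2)
    t=0.9600 [y] (5,1)
    t=1.6974 [x] (6,1)
    t=2.8521 [x] (7,1)
    t=2.9600 [y] (7,0) — stop
  → r_3 = 2.9600
beam 4: φ=90°, α=15°
  cosα=0.9659 sinα=0.2588 | (4,2) | tMaxX 0.4866 tMaxY 2.0091 | tΔX 1.0353 tΔY 3.8637
    t=0.4866 [x] (5,2)
    t=1.5219 [x] (6,2)
    t=2.0091 [y] (6,3)
    t=2.5571 [x] (7,3) — stop
  → r_4 = 2.5571

ranges = [1.5840, 1.7090, 2.9600, 2.5571]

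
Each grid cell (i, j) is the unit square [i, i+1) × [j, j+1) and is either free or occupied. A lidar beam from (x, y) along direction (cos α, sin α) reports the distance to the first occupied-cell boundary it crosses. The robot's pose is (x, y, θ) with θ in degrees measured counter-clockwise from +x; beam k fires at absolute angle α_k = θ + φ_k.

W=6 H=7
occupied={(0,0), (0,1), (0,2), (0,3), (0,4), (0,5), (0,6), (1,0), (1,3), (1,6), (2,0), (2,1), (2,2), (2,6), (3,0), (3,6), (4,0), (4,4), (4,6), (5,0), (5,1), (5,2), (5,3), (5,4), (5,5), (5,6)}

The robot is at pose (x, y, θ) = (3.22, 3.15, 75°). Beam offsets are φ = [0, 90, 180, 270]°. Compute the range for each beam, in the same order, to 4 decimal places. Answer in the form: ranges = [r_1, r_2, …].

beam 1: φ=0°, α=75°
  d=(0.2588,0.9659)  start (3,3)  tX=3.0137 tY=0.8800  stride 1/|dx|=3.8637 1/|dy|=1.0353
    cross y-line → (3,4), t=0.8800
    cross y-line → (3,5), t=1.9153
    cross y-line → (3,6), t=2.9505 (wall)
  → r_1 = 2.9505
beam 2: φ=90°, α=165°
  d=(-0.9659,0.2588)  start (3,3)  tX=0.2278 tY=3.2841  stride 1/|dx|=1.0353 1/|dy|=3.8637
    cross x-line → (2,3), t=0.2278
    cross x-line → (1,3), t=1.2630 (wall)
  → r_2 = 1.2630
beam 3: φ=180°, α=255°
  d=(-0.2588,-0.9659)  start (3,3)  tX=0.8500 tY=0.1553  stride 1/|dx|=3.8637 1/|dy|=1.0353
    cross y-line → (3,2), t=0.1553
    cross x-line → (2,2), t=0.8500 (wall)
  → r_3 = 0.8500
beam 4: φ=270°, α=345°
  d=(0.9659,-0.2588)  start (3,3)  tX=0.8075 tY=0.5796  stride 1/|dx|=1.0353 1/|dy|=3.8637
    cross y-line → (3,2), t=0.5796
    cross x-line → (4,2), t=0.8075
    cross x-line → (5,2), t=1.8428 (wall)
  → r_4 = 1.8428

ranges = [2.9505, 1.2630, 0.8500, 1.8428]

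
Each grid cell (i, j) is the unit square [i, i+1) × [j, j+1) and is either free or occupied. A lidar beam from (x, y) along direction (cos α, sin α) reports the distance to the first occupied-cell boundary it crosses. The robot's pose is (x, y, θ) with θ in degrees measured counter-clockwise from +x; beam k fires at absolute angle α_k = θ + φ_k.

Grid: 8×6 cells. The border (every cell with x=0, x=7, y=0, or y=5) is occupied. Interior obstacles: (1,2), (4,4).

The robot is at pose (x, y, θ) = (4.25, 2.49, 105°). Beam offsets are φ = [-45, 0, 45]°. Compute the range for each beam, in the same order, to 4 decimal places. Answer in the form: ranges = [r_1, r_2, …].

ranges = [2.8983, 2.5985, 3.7528]

beam 1: φ=-45°, α=60°
  cosα=0.5000 sinα=0.8660 | (4,2) | tMaxX 1.5000 tMaxY 0.5889 | tΔX 2.0000 tΔY 1.1547
    t=0.5889 [y] (4,3)
    t=1.5000 [x] (5,3)
    t=1.7436 [y] (5,4)
    t=2.8983 [y] (5,5) — stop
  → r_1 = 2.8983
beam 2: φ=0°, α=105°
  cosα=-0.2588 sinα=0.9659 | (4,2) | tMaxX 0.9659 tMaxY 0.5280 | tΔX 3.8637 tΔY 1.0353
    t=0.5280 [y] (4,3)
    t=0.9659 [x] (3,3)
    t=1.5633 [y] (3,4)
    t=2.5985 [y] (3,5) — stop
  → r_2 = 2.5985
beam 3: φ=45°, α=150°
  cosα=-0.8660 sinα=0.5000 | (4,2) | tMaxX 0.2887 tMaxY 1.0200 | tΔX 1.1547 tΔY 2.0000
    t=0.2887 [x] (3,2)
    t=1.0200 [y] (3,3)
    t=1.4434 [x] (2,3)
    t=2.5981 [x] (1,3)
    t=3.0200 [y] (1,4)
    t=3.7528 [x] (0,4) — stop
  → r_3 = 3.7528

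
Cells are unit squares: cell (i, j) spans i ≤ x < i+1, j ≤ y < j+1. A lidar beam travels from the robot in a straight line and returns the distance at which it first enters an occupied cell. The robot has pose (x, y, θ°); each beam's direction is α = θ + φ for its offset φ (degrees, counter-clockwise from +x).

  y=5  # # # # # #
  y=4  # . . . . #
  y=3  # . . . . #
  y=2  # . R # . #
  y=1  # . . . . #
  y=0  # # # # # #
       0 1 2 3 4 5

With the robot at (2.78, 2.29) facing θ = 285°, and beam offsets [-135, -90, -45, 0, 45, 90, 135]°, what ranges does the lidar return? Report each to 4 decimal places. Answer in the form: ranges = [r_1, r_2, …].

beam 1: φ=-135°, α=150°
  d=(-0.8660,0.5000)  start (2,2)  tX=0.9007 tY=1.4200  stride 1/|dx|=1.1547 1/|dy|=2.0000
    cross x-line → (1,2), t=0.9007
    cross y-line → (1,3), t=1.4200
    cross x-line → (0,3), t=2.0554 (wall)
  → r_1 = 2.0554
beam 2: φ=-90°, α=195°
  d=(-0.9659,-0.2588)  start (2,2)  tX=0.8075 tY=1.1205  stride 1/|dx|=1.0353 1/|dy|=3.8637
    cross x-line → (1,2), t=0.8075
    cross y-line → (1,1), t=1.1205
    cross x-line → (0,1), t=1.8428 (wall)
  → r_2 = 1.8428
beam 3: φ=-45°, α=240°
  d=(-0.5000,-0.8660)  start (2,2)  tX=1.5600 tY=0.3349  stride 1/|dx|=2.0000 1/|dy|=1.1547
    cross y-line → (2,1), t=0.3349
    cross y-line → (2,0), t=1.4896 (wall)
  → r_3 = 1.4896
beam 4: φ=0°, α=285°
  d=(0.2588,-0.9659)  start (2,2)  tX=0.8500 tY=0.3002  stride 1/|dx|=3.8637 1/|dy|=1.0353
    cross y-line → (2,1), t=0.3002
    cross x-line → (3,1), t=0.8500
    cross y-line → (3,0), t=1.3355 (wall)
  → r_4 = 1.3355
beam 5: φ=45°, α=330°
  d=(0.8660,-0.5000)  start (2,2)  tX=0.2540 tY=0.5800  stride 1/|dx|=1.1547 1/|dy|=2.0000
    cross x-line → (3,2), t=0.2540 (wall)
  → r_5 = 0.2540
beam 6: φ=90°, α=15°
  d=(0.9659,0.2588)  start (2,2)  tX=0.2278 tY=2.7432  stride 1/|dx|=1.0353 1/|dy|=3.8637
    cross x-line → (3,2), t=0.2278 (wall)
  → r_6 = 0.2278
beam 7: φ=135°, α=60°
  d=(0.5000,0.8660)  start (2,2)  tX=0.4400 tY=0.8198  stride 1/|dx|=2.0000 1/|dy|=1.1547
    cross x-line → (3,2), t=0.4400 (wall)
  → r_7 = 0.4400

ranges = [2.0554, 1.8428, 1.4896, 1.3355, 0.2540, 0.2278, 0.4400]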